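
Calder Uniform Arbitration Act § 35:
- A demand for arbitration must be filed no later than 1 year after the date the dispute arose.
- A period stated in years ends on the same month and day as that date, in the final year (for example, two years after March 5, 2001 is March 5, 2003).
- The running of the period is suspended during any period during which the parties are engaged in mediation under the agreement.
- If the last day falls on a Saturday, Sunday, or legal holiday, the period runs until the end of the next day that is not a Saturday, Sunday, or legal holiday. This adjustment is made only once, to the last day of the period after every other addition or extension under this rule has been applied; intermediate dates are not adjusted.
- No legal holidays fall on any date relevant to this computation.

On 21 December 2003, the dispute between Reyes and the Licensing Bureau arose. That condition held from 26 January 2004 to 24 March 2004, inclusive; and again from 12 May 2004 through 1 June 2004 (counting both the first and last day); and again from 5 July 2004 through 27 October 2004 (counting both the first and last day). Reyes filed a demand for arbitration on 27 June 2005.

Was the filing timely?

Yes

1 year after 21 December 2003 is December 21, 2004.
From January 26, 2004 through March 24, 2004 inclusive is 59 days; tolling adds 59 days: December 21, 2004 + 59 days = February 18, 2005.
From May 12, 2004 through June 1, 2004 inclusive is 21 days; tolling adds 21 days: February 18, 2005 + 21 days = March 11, 2005.
From July 5, 2004 through October 27, 2004 inclusive is 115 days; tolling adds 115 days: March 11, 2005 + 115 days = July 4, 2005.
July 4, 2005 is a Monday and not a legal holiday, so no extension applies.
The deadline is July 4, 2005; the filing on June 27, 2005 is on or before that date.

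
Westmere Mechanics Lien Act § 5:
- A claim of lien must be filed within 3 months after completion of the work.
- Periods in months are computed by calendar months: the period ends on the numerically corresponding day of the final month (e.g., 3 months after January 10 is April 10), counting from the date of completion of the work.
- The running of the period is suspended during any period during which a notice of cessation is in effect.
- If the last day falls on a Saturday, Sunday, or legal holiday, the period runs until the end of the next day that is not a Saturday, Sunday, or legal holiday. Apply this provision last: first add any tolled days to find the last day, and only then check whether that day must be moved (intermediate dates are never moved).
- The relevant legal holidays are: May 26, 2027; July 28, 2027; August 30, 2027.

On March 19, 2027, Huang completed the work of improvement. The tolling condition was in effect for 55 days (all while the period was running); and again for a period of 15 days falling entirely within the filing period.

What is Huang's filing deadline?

3 months after March 19, 2027 is June 19, 2027.
Tolling adds 55 days: June 19, 2027 + 55 days = August 13, 2027.
Tolling adds 15 days: August 13, 2027 + 15 days = August 28, 2027.
August 28, 2027 is Saturday; August 29, 2027 is Sunday; August 30, 2027 is a listed holiday. The next qualifying day is August 31, 2027.

August 31, 2027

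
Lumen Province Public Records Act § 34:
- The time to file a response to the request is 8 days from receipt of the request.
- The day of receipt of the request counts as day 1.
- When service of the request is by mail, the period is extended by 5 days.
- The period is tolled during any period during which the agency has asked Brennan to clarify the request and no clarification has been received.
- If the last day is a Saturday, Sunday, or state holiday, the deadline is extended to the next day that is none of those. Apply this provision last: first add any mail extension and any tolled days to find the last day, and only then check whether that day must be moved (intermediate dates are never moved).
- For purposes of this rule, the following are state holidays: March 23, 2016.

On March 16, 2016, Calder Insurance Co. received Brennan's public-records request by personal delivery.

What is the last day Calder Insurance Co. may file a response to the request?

Counting March 16, 2016 as day 1, day 8 is March 23, 2016.
Service was not by mail, so no mail extension applies.
March 23, 2016 is a listed holiday. The next qualifying day is March 24, 2016.

March 24, 2016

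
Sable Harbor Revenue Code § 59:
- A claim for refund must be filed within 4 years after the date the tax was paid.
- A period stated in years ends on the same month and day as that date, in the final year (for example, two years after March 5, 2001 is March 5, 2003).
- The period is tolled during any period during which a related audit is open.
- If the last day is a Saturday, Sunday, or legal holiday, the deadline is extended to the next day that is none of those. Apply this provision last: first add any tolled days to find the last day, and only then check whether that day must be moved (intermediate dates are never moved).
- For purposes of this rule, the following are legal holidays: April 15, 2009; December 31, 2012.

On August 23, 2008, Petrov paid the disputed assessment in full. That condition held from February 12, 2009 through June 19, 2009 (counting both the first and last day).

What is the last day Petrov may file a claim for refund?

January 1, 2013

4 years after August 23, 2008 is August 23, 2012.
From February 12, 2009 through June 19, 2009 inclusive is 128 days; tolling adds 128 days: August 23, 2012 + 128 days = December 29, 2012.
December 29, 2012 is Saturday; December 30, 2012 is Sunday; December 31, 2012 is a listed holiday. The next qualifying day is January 1, 2013.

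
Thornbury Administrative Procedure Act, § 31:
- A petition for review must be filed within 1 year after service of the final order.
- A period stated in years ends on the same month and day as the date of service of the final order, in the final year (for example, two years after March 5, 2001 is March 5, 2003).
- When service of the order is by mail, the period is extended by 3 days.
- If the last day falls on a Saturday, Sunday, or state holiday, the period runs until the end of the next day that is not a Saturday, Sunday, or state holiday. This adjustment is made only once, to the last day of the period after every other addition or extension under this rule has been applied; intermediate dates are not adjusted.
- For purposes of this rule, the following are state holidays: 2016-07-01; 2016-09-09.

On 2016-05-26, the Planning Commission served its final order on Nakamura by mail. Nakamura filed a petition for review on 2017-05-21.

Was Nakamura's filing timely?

Yes

1 year after 2016-05-26 is May 26, 2017.
Service was by mail, adding 3 days: May 26, 2017 + 3 days = May 29, 2017.
May 29, 2017 is a Monday and not a state holiday, so no extension applies.
The deadline is May 29, 2017; the filing on May 21, 2017 is on or before that date.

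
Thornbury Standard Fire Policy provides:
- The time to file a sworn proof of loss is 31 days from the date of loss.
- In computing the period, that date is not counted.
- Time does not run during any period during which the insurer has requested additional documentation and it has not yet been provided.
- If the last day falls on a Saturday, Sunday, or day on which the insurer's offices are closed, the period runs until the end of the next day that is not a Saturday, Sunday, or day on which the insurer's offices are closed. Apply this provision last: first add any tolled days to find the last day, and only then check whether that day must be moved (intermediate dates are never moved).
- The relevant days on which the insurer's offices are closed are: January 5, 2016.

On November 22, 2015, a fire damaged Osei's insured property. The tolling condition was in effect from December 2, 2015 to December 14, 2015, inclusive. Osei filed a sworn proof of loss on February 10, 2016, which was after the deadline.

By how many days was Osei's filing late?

31 days after November 22, 2015 is December 23, 2015.
From December 2, 2015 through December 14, 2015 inclusive is 13 days; tolling adds 13 days: December 23, 2015 + 13 days = January 5, 2016.
January 5, 2016 is a listed holiday. The next qualifying day is January 6, 2016.
The deadline is January 6, 2016; from January 6, 2016 to February 10, 2016 is 35 days.

35 days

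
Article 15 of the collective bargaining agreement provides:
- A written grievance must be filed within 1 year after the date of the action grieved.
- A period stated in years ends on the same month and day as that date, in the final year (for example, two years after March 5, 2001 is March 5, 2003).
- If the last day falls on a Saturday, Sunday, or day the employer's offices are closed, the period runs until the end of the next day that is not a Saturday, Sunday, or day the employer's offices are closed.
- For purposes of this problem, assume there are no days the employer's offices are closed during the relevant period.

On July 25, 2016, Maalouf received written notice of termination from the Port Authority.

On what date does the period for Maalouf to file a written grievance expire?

July 25, 2017

1 year after July 25, 2016 is July 25, 2017.
July 25, 2017 is a Tuesday and not a day the employer's offices are closed, so no extension applies.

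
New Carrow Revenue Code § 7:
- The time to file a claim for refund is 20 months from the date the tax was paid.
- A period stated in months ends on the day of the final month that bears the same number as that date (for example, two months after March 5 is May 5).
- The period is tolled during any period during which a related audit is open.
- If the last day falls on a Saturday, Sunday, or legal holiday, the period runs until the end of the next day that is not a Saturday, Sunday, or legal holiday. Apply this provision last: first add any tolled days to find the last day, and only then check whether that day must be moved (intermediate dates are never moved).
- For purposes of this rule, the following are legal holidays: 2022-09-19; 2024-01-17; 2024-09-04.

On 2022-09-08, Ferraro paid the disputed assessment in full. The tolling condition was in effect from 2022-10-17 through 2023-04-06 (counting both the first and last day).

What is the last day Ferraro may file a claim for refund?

20 months after 2022-09-08 is May 8, 2024.
From October 17, 2022 through April 6, 2023 inclusive is 172 days; tolling adds 172 days: May 8, 2024 + 172 days = October 27, 2024.
October 27, 2024 is Sunday. The next qualifying day is October 28, 2024.

October 28, 2024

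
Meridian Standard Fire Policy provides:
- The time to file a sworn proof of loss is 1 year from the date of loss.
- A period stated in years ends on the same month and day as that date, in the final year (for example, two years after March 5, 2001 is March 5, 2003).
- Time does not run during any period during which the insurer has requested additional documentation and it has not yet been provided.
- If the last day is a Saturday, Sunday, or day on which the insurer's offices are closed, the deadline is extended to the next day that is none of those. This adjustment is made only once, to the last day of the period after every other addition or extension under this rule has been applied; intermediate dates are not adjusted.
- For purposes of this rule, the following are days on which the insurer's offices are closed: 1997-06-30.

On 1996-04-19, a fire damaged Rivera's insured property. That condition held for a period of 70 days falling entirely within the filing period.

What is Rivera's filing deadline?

July 1, 1997

1 year after 1996-04-19 is April 19, 1997.
Tolling adds 70 days: April 19, 1997 + 70 days = June 28, 1997.
June 28, 1997 is Saturday; June 29, 1997 is Sunday; June 30, 1997 is a listed holiday. The next qualifying day is July 1, 1997.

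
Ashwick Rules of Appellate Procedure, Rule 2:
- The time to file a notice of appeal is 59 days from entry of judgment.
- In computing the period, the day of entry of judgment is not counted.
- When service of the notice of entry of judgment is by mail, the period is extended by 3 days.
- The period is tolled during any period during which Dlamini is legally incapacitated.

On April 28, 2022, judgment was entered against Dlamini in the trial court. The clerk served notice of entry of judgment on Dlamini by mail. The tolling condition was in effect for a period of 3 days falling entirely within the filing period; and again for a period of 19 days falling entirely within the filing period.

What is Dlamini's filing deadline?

July 21, 2022

59 days after April 28, 2022 is June 26, 2022.
Service was by mail, adding 3 days: June 26, 2022 + 3 days = June 29, 2022.
Tolling adds 3 days: June 29, 2022 + 3 days = July 2, 2022.
Tolling adds 19 days: July 2, 2022 + 19 days = July 21, 2022.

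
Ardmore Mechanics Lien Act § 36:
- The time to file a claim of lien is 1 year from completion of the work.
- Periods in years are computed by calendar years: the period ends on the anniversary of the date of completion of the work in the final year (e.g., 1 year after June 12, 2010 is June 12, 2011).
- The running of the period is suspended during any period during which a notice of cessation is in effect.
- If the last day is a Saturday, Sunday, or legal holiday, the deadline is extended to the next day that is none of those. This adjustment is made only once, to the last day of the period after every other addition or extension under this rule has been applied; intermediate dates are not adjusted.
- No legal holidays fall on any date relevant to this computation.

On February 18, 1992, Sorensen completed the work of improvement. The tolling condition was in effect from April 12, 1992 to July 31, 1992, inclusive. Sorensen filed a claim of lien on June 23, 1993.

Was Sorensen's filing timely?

No

1 year after February 18, 1992 is February 18, 1993.
From April 12, 1992 through July 31, 1992 inclusive is 111 days; tolling adds 111 days: February 18, 1993 + 111 days = June 9, 1993.
June 9, 1993 is a Wednesday and not a legal holiday, so no extension applies.
The deadline is June 9, 1993; the filing on June 23, 1993 is after that date.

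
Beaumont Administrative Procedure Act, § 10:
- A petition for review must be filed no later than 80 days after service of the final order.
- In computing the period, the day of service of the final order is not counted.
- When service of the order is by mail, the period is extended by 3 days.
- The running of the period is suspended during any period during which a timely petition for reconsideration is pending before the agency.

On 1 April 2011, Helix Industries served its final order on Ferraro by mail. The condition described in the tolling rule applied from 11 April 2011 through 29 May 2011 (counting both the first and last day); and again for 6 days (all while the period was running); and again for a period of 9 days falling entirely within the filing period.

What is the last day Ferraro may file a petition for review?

August 26, 2011

80 days after 1 April 2011 is June 20, 2011.
Service was by mail, adding 3 days: June 20, 2011 + 3 days = June 23, 2011.
From April 11, 2011 through May 29, 2011 inclusive is 49 days; tolling adds 49 days: June 23, 2011 + 49 days = August 11, 2011.
Tolling adds 6 days: August 11, 2011 + 6 days = August 17, 2011.
Tolling adds 9 days: August 17, 2011 + 9 days = August 26, 2011.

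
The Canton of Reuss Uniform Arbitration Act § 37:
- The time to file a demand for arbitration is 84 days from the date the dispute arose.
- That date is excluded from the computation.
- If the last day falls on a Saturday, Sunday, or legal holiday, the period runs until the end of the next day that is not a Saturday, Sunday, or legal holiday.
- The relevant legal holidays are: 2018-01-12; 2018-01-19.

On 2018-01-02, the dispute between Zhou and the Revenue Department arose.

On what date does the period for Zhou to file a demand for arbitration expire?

84 days after 2018-01-02 is March 27, 2018.
March 27, 2018 is a Tuesday and not a legal holiday, so no extension applies.

March 27, 2018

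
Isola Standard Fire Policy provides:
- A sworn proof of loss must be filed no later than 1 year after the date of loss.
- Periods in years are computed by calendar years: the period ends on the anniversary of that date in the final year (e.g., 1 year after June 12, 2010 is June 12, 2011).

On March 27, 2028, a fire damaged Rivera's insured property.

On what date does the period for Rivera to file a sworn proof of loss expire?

1 year after March 27, 2028 is March 27, 2029.

March 27, 2029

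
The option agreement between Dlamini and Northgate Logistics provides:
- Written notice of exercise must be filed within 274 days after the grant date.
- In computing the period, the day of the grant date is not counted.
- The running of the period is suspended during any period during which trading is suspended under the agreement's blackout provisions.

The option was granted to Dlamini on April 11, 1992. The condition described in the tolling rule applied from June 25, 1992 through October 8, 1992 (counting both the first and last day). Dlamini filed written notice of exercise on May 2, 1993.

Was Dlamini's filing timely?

274 days after April 11, 1992 is January 10, 1993.
From June 25, 1992 through October 8, 1992 inclusive is 106 days; tolling adds 106 days: January 10, 1993 + 106 days = April 26, 1993.
The deadline is April 26, 1993; the filing on May 2, 1993 is after that date.

No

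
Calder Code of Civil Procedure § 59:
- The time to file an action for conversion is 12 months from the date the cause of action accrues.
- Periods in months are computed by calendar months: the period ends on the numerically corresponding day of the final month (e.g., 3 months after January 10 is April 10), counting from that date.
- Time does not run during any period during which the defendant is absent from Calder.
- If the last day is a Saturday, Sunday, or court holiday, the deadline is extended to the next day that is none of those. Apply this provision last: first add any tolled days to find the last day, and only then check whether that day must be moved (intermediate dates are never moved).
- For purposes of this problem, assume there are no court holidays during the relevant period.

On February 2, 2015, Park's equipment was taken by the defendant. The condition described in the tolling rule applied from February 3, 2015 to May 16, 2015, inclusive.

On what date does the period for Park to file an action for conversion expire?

12 months after February 2, 2015 is February 2, 2016.
From February 3, 2015 through May 16, 2015 inclusive is 103 days; tolling adds 103 days: February 2, 2016 + 103 days = May 15, 2016.
May 15, 2016 is Sunday. The next qualifying day is May 16, 2016.

May 16, 2016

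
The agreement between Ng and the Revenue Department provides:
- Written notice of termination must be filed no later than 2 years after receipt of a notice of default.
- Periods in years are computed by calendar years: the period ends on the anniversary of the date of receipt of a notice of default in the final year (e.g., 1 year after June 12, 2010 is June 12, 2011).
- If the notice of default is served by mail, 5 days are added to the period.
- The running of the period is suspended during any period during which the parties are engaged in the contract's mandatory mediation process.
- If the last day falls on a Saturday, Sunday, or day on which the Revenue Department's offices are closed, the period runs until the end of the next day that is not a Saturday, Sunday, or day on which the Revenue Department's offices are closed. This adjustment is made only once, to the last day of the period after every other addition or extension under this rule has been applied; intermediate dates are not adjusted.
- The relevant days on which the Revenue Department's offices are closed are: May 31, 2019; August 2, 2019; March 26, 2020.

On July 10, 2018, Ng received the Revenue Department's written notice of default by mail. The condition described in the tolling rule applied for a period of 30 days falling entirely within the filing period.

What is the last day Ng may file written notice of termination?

August 14, 2020

2 years after July 10, 2018 is July 10, 2020.
Service was by mail, adding 5 days: July 10, 2020 + 5 days = July 15, 2020.
Tolling adds 30 days: July 15, 2020 + 30 days = August 14, 2020.
August 14, 2020 is a Friday and not a day on which the Revenue Department's offices are closed, so no extension applies.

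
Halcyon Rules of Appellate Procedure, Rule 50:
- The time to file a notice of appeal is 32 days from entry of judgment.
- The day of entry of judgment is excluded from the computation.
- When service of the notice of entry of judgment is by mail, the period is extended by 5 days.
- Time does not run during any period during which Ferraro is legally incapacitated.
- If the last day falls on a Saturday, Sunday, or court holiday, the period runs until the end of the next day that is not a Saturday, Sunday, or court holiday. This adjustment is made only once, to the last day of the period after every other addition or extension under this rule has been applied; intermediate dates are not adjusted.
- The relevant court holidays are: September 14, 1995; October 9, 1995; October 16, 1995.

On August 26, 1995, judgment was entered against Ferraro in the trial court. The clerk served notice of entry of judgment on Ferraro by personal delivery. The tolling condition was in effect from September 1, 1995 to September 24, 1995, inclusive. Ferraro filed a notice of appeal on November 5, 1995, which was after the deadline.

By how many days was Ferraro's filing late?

13 days

32 days after August 26, 1995 is September 27, 1995.
Service was not by mail, so no mail extension applies.
From September 1, 1995 through September 24, 1995 inclusive is 24 days; tolling adds 24 days: September 27, 1995 + 24 days = October 21, 1995.
October 21, 1995 is Saturday; October 22, 1995 is Sunday. The next qualifying day is October 23, 1995.
The deadline is October 23, 1995; from October 23, 1995 to November 5, 1995 is 13 days.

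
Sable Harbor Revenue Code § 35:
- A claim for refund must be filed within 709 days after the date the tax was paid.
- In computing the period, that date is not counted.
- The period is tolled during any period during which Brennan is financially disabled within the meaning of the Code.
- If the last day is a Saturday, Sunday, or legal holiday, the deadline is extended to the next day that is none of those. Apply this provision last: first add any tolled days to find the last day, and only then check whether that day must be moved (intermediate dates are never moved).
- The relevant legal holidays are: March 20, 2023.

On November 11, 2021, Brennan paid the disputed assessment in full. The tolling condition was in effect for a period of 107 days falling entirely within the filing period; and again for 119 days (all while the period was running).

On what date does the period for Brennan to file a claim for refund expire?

709 days after November 11, 2021 is October 21, 2023.
Tolling adds 107 days: October 21, 2023 + 107 days = February 5, 2024.
Tolling adds 119 days: February 5, 2024 + 119 days = June 3, 2024.
June 3, 2024 is a Monday and not a legal holiday, so no extension applies.

June 3, 2024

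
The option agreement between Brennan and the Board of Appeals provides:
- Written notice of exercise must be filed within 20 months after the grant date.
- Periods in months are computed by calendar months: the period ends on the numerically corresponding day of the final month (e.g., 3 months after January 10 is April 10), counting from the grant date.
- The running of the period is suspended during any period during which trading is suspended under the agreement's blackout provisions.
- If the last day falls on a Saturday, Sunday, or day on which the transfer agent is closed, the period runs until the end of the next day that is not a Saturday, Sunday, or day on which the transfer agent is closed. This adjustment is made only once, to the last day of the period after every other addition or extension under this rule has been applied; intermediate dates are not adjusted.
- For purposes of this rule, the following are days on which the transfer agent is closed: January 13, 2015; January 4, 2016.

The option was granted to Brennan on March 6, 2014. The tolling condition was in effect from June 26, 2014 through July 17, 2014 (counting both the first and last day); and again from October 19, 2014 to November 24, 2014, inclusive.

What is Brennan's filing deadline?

January 5, 2016

20 months after March 6, 2014 is November 6, 2015.
From June 26, 2014 through July 17, 2014 inclusive is 22 days; tolling adds 22 days: November 6, 2015 + 22 days = November 28, 2015.
From October 19, 2014 through November 24, 2014 inclusive is 37 days; tolling adds 37 days: November 28, 2015 + 37 days = January 4, 2016.
January 4, 2016 is a listed holiday. The next qualifying day is January 5, 2016.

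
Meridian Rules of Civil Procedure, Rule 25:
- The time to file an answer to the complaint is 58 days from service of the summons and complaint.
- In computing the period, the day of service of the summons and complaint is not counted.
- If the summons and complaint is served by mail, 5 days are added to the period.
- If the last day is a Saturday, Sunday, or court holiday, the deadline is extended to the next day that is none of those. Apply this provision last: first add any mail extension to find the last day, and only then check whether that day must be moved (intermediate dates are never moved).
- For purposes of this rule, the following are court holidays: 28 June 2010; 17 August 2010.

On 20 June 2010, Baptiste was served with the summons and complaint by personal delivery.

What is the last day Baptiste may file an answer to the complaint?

58 days after 20 June 2010 is August 17, 2010.
Service was not by mail, so no mail extension applies.
August 17, 2010 is a listed holiday. The next qualifying day is August 18, 2010.

August 18, 2010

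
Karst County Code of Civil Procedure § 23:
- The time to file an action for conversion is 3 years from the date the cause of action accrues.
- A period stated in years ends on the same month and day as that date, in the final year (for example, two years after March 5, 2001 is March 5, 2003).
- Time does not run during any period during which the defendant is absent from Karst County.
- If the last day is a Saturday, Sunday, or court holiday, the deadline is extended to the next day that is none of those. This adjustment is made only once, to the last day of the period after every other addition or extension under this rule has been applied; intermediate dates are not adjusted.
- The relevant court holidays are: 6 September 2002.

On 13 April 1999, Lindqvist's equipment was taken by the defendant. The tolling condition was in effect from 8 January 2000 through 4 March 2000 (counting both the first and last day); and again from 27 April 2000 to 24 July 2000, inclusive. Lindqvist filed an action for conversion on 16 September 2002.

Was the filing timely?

3 years after 13 April 1999 is April 13, 2002.
From January 8, 2000 through March 4, 2000 inclusive is 57 days; tolling adds 57 days: April 13, 2002 + 57 days = June 9, 2002.
From April 27, 2000 through July 24, 2000 inclusive is 89 days; tolling adds 89 days: June 9, 2002 + 89 days = September 6, 2002.
September 6, 2002 is a listed holiday; September 7, 2002 is Saturday; September 8, 2002 is Sunday. The next qualifying day is September 9, 2002.
The deadline is September 9, 2002; the filing on September 16, 2002 is after that date.

No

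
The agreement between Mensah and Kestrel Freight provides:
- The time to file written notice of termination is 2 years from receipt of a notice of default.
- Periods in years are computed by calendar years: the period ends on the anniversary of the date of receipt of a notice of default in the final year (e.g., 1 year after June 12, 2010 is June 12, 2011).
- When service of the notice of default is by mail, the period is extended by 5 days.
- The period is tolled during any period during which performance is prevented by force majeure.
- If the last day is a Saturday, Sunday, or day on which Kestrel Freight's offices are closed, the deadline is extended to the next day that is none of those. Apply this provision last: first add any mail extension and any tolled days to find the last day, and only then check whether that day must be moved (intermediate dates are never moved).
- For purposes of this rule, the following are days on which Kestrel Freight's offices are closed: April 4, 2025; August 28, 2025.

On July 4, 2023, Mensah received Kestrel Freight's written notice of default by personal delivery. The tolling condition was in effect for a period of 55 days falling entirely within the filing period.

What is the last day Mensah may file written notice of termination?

2 years after July 4, 2023 is July 4, 2025.
Service was not by mail, so no mail extension applies.
Tolling adds 55 days: July 4, 2025 + 55 days = August 28, 2025.
August 28, 2025 is a listed holiday. The next qualifying day is August 29, 2025.

August 29, 2025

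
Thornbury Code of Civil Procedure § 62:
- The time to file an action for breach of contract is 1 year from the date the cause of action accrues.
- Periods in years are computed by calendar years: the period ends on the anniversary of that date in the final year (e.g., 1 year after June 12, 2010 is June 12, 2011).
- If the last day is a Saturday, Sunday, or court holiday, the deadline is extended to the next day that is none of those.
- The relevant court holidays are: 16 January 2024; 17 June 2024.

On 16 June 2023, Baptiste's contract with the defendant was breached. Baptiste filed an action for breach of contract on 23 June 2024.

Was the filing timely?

1 year after 16 June 2023 is June 16, 2024.
June 16, 2024 is Sunday; June 17, 2024 is a listed holiday. The next qualifying day is June 18, 2024.
The deadline is June 18, 2024; the filing on June 23, 2024 is after that date.

No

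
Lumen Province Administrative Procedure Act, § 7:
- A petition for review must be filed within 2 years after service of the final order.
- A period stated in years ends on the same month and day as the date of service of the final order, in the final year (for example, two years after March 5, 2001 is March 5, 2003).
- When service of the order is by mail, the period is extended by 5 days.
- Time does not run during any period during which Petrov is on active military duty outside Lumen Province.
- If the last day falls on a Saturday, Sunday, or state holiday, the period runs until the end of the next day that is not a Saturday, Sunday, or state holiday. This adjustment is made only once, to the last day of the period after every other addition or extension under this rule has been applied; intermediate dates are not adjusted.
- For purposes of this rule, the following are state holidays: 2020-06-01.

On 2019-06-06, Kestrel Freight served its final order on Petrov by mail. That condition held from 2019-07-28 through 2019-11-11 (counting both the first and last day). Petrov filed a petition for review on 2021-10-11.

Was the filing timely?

No

2 years after 2019-06-06 is June 6, 2021.
Service was by mail, adding 5 days: June 6, 2021 + 5 days = June 11, 2021.
From July 28, 2019 through November 11, 2019 inclusive is 107 days; tolling adds 107 days: June 11, 2021 + 107 days = September 26, 2021.
September 26, 2021 is Sunday. The next qualifying day is September 27, 2021.
The deadline is September 27, 2021; the filing on October 11, 2021 is after that date.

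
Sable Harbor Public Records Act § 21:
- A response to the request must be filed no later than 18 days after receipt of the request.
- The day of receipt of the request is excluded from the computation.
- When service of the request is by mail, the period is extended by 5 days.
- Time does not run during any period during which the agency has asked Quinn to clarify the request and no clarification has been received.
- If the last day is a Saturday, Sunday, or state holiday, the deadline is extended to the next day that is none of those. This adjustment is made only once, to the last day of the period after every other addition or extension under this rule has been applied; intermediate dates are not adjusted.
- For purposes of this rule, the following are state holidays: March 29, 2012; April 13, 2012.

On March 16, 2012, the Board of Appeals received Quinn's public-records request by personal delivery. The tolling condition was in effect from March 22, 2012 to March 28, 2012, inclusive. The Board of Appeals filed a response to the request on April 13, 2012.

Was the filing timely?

18 days after March 16, 2012 is April 3, 2012.
Service was not by mail, so no mail extension applies.
From March 22, 2012 through March 28, 2012 inclusive is 7 days; tolling adds 7 days: April 3, 2012 + 7 days = April 10, 2012.
April 10, 2012 is a Tuesday and not a state holiday, so no extension applies.
The deadline is April 10, 2012; the filing on April 13, 2012 is after that date.

No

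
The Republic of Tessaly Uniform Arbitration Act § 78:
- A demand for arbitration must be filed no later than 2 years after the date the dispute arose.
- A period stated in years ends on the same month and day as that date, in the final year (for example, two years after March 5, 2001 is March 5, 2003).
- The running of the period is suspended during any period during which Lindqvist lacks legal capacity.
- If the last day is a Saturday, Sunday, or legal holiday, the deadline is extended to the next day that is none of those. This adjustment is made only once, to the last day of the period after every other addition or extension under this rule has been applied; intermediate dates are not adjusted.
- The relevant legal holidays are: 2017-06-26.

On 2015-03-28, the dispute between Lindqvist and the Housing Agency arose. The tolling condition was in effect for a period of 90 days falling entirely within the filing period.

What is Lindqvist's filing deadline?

2 years after 2015-03-28 is March 28, 2017.
Tolling adds 90 days: March 28, 2017 + 90 days = June 26, 2017.
June 26, 2017 is a listed holiday. The next qualifying day is June 27, 2017.

June 27, 2017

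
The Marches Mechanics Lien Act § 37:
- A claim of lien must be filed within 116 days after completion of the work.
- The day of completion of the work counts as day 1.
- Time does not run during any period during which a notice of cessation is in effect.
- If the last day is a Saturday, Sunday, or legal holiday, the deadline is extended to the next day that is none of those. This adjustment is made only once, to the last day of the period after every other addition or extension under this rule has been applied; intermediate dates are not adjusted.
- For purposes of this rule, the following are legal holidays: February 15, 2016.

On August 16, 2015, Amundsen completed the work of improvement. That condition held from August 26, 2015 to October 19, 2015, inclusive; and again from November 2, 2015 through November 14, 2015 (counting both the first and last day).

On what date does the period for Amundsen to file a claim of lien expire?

February 16, 2016

Counting August 16, 2015 as day 1, day 116 is December 9, 2015.
From August 26, 2015 through October 19, 2015 inclusive is 55 days; tolling adds 55 days: December 9, 2015 + 55 days = February 2, 2016.
From November 2, 2015 through November 14, 2015 inclusive is 13 days; tolling adds 13 days: February 2, 2016 + 13 days = February 15, 2016.
February 15, 2016 is a listed holiday. The next qualifying day is February 16, 2016.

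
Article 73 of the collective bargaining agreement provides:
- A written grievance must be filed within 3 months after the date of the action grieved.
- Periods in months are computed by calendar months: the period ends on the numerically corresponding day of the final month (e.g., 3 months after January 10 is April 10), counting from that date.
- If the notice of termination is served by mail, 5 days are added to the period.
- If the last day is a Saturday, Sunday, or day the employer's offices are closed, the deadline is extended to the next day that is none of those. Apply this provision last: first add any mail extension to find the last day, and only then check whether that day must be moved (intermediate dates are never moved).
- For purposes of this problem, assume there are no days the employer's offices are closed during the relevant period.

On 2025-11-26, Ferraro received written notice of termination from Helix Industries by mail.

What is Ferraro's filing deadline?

March 3, 2026

3 months after 2025-11-26 is February 26, 2026.
Service was by mail, adding 5 days: February 26, 2026 + 5 days = March 3, 2026.
March 3, 2026 is a Tuesday and not a day the employer's offices are closed, so no extension applies.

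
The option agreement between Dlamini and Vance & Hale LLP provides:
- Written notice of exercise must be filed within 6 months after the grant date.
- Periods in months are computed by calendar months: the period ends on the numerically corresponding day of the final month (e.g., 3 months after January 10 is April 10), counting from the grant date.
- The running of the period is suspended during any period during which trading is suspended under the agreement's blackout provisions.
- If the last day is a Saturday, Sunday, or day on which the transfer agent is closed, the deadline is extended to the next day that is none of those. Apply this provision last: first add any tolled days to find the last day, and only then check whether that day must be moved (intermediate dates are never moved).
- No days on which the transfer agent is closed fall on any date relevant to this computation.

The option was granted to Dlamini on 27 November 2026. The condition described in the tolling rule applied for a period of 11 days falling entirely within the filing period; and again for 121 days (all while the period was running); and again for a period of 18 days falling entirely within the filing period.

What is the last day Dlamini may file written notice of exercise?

6 months after 27 November 2026 is May 27, 2027.
Tolling adds 11 days: May 27, 2027 + 11 days = June 7, 2027.
Tolling adds 121 days: June 7, 2027 + 121 days = October 6, 2027.
Tolling adds 18 days: October 6, 2027 + 18 days = October 24, 2027.
October 24, 2027 is Sunday. The next qualifying day is October 25, 2027.

October 25, 2027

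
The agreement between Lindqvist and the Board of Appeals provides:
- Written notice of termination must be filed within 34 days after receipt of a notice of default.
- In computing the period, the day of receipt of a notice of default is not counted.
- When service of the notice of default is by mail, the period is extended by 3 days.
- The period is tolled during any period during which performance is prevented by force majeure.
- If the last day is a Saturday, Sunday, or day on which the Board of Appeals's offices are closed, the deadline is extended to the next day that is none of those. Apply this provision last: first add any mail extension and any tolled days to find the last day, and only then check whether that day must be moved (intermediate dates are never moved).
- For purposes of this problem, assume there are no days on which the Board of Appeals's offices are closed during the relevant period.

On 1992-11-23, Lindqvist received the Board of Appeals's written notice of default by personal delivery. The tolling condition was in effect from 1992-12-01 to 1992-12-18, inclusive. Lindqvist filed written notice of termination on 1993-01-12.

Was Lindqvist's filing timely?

34 days after 1992-11-23 is December 27, 1992.
Service was not by mail, so no mail extension applies.
From December 1, 1992 through December 18, 1992 inclusive is 18 days; tolling adds 18 days: December 27, 1992 + 18 days = January 14, 1993.
January 14, 1993 is a Thursday and not a day on which the Board of Appeals's offices are closed, so no extension applies.
The deadline is January 14, 1993; the filing on January 12, 1993 is on or before that date.

Yes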